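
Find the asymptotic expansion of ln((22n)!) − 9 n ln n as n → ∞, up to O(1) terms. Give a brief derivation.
ln((22n)!) − 9 n ln n = 13 n ln n + 22(ln 22 − 1) n + (1/2) ln(2π·22n) + O(1/n)

Stirling: ln((22n)!) = 22n ln(22n) − 22n + (1/2) ln(2π·22n) + O(1/n).
Expand 22n ln(22n) = 22n (ln n + ln 22) = 22n ln n + 22n ln 22.
Subtract 9n ln n: leading term is (22 − 9) n ln n = 13 n ln n. The next term is 22n ln 22 − 22n = 22(ln 22 − 1) n. Then the (1/2) ln(2π·22n) correction.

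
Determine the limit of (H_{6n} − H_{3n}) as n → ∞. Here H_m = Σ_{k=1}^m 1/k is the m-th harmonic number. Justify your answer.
lim = ln(6/3) = ln 2

Euler-Maclaurin gives H_m = ln m + γ + 1/(2m) + O(1/m^2). The γ and O(1/m) terms cancel in the difference:
  H_{6n} − H_{3n} = ln(6n) − ln(3n) + O(1/n) = ln(6/3) + O(1/n).
Hence the limit is ln(6/3) = ln 2.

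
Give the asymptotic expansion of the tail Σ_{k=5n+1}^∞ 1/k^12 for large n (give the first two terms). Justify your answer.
Σ_{k>5n} 1/k^12 = 1/(11 · (5n)^11) − 1/(2 · (5n)^12) + O(1/(5n)^13)

Compare to the integral: ∫_{5n}^∞ x^(−12) dx = [−x^(−11)/11]_{5n}^∞ = 1/((12−1)·(5n)^11). The Euler-Maclaurin correction adds −f(5n)/2 = −1/(2·(5n)^12). Euler-Maclaurin then gives
  Σ_{k>5n} 1/k^12 = ∫_{5n}^∞ dx/x^12 − 1/(2·(5n)^12) + O(1/(5n)^13).
(Equivalently this is ζ(12) − Σ_{k≤5n} 1/k^12.)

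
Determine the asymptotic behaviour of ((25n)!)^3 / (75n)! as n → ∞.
((25n)!)^3/(75n)! ~ ((2π·25n)^(2/2) / sqrt(3)) · 3^(−3·25n)  →  0

Write N = 25n. Stirling: N! ~ sqrt(2π N)(N/e)^N and (3N)! ~ sqrt(2π·3N)·(3N/e)^(3N).
  (N!)^3/(3N)! ~ (2π N)^(3/2) (N/e)^(3N) / [sqrt(2π·3N) (3N/e)^(3N)]
     = (2π N)^(3/2) / sqrt(2π·3N) · (N/(3N))^(3N)
     = (2π N)^((3−1)/2) / sqrt(3) · 3^(−3N).
Since 3^3 > 1, the factor 3^(−3N) decays exponentially, so the ratio → 0. Substituting N = 25n gives the stated form.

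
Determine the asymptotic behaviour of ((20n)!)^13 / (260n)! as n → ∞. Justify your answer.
((20n)!)^13/(260n)! ~ ((2π·20n)^(12/2) / sqrt(13)) · 13^(−13·20n)  →  0

Write N = 20n. Stirling: N! ~ sqrt(2π N)(N/e)^N and (13N)! ~ sqrt(2π·13N)·(13N/e)^(13N).
  (N!)^13/(13N)! ~ (2π N)^(13/2) (N/e)^(13N) / [sqrt(2π·13N) (13N/e)^(13N)]
     = (2π N)^(13/2) / sqrt(2π·13N) · (N/(13N))^(13N)
     = (2π N)^((13−1)/2) / sqrt(13) · 13^(−13N).
Since 13^13 > 1, the factor 13^(−13N) decays exponentially, so the ratio → 0. Substituting N = 20n gives the stated form.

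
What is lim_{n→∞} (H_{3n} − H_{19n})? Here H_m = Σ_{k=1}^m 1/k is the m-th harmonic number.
lim = ln(3/19)

Euler-Maclaurin gives H_m = ln m + γ + 1/(2m) + O(1/m^2). The γ and O(1/m) terms cancel in the difference:
  H_{3n} − H_{19n} = ln(3n) − ln(19n) + O(1/n) = ln(3/19) + O(1/n).
Hence the limit is ln(3/19).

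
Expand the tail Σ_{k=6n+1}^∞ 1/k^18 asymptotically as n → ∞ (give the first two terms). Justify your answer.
Σ_{k>6n} 1/k^18 = 1/(17 · (6n)^17) − 1/(2 · (6n)^18) + O(1/(6n)^19)

Compare to the integral: ∫_{6n}^∞ x^(−18) dx = [−x^(−17)/17]_{6n}^∞ = 1/((18−1)·(6n)^17). The Euler-Maclaurin correction adds −f(6n)/2 = −1/(2·(6n)^18). Euler-Maclaurin then gives
  Σ_{k>6n} 1/k^18 = ∫_{6n}^∞ dx/x^18 − 1/(2·(6n)^18) + O(1/(6n)^19).
(Equivalently this is ζ(18) − Σ_{k≤6n} 1/k^18.)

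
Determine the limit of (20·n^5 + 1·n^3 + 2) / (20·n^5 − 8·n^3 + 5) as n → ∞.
lim = 20/20 = 1

For large n the leading n^5 terms dominate both numerator and denominator. Dividing top and bottom by n^5, every other term tends to 0, leaving 20/20 = 1.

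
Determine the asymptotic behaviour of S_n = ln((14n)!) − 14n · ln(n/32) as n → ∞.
S_n ~ 14n · (ln 448 − 1) + O(ln n)

Stirling: ln((14n)!) = 14n ln(14n) − 14n + O(ln n).
  S_n = 14n ln(14n) − 14n − 14n ln(n/32) + O(ln n)
      = 14n ln(14n) − 14n ln n + 14n ln 32 − 14n + O(ln n)
      = 14n ln 14 + 14n ln 32 − 14n + O(ln n)
      = 14n (ln 448 − 1) + O(ln n).
Numerically ln(448) − 1 ≈ 5.1048.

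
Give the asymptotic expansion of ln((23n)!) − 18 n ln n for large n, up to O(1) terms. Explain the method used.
ln((23n)!) − 18 n ln n = 5 n ln n + 23(ln 23 − 1) n + (1/2) ln(2π·23n) + O(1/n)

Stirling: ln((23n)!) = 23n ln(23n) − 23n + (1/2) ln(2π·23n) + O(1/n).
Expand 23n ln(23n) = 23n (ln n + ln 23) = 23n ln n + 23n ln 23.
Subtract 18n ln n: leading term is (23 − 18) n ln n = 5 n ln n. The next term is 23n ln 23 − 23n = 23(ln 23 − 1) n. Then the (1/2) ln(2π·23n) correction.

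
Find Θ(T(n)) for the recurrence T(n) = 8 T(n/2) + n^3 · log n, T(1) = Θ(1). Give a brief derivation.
T(n) = Θ(n^3 · (log n)^2)

Here log_2 8 = 3 and f(n) = n^3 · log n = Θ(n^(log_2 8) · (log n)^1). This is the extended Case 2 of the master theorem (f matches the critical exponent up to log factors), giving T(n) = Θ(n^(log_2 8) · (log n)^(1+1)) = Θ(n^3 · (log n)^2).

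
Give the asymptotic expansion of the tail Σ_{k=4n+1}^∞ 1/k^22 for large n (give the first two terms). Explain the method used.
Σ_{k>4n} 1/k^22 = 1/(21 · (4n)^21) − 1/(2 · (4n)^22) + O(1/(4n)^23)

Compare to the integral: ∫_{4n}^∞ x^(−22) dx = [−x^(−21)/21]_{4n}^∞ = 1/((22−1)·(4n)^21). The Euler-Maclaurin correction adds −f(4n)/2 = −1/(2·(4n)^22). Euler-Maclaurin then gives
  Σ_{k>4n} 1/k^22 = ∫_{4n}^∞ dx/x^22 − 1/(2·(4n)^22) + O(1/(4n)^23).
(Equivalently this is ζ(22) − Σ_{k≤4n} 1/k^22.)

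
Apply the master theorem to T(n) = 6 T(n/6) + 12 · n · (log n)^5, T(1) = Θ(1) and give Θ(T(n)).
T(n) = Θ(n · (log n)^6)

Here log_6 6 = 1 and f(n) = 12 · n · (log n)^5 = Θ(n^(log_6 6) · (log n)^5). This is the extended Case 2 of the master theorem (f matches the critical exponent up to log factors), giving T(n) = Θ(n^(log_6 6) · (log n)^(5+1)) = Θ(n · (log n)^6).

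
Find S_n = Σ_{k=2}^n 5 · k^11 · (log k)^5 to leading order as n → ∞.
S_n ~ 5 · n^12 · (log n)^5 / 12

By integral comparison, S_n = ∫_1^n 5 · x^11 · (log x)^5 dx + O(n^11 · (log n)^5). For the integral, the leading term of ∫_1^n x^11 (log x)^5 dx is n^12/12 · (log n)^5 (by repeated integration by parts; each step lowers the log-exponent and produces a relatively O(1/log n) correction). Hence S_n ~ 5 · n^12 · (log n)^5 / 12.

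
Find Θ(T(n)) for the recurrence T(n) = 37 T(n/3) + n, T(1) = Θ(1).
T(n) = Θ(n^(log_3 37))

Master theorem: compare f(n) = n to n^(log_3 37) where log_3 37 ≈ 3.287. Since 1 < log_3 37, we have f(n) = O(n^(log_3 37 − ε)) for some ε > 0 — Case 1. Hence T(n) = Θ(n^(log_3 37)).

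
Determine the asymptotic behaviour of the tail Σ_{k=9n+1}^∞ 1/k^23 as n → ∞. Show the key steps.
Σ_{k>9n} 1/k^23 ~ 1/(22 · (9n)^22)

Compare to the integral: ∫_{9n}^∞ x^(−23) dx = [−x^(−22)/22]_{9n}^∞ = 1/((23−1)·(9n)^22). Euler-Maclaurin then gives
  Σ_{k>9n} 1/k^23 = ∫_{9n}^∞ dx/x^23 − 1/(2·(9n)^23) + O(1/(9n)^24).
(Equivalently this is ζ(23) − Σ_{k≤9n} 1/k^23.)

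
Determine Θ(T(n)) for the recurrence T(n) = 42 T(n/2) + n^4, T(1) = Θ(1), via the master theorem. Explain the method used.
T(n) = Θ(n^(log_2 42))

Master theorem: compare f(n) = n^4 to n^(log_2 42) where log_2 42 ≈ 5.392. Since 4 < log_2 42, we have f(n) = O(n^(log_2 42 − ε)) for some ε > 0 — Case 1. Hence T(n) = Θ(n^(log_2 42)).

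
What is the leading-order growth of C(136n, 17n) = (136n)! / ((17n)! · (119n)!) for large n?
C(136n, 17n) ~ (16777216/823543)^(17n) · sqrt(4/(7π·17n))

Write N = 17n. Apply Stirling to each factorial:
  (8N)! ~ sqrt(2π·8N) · (8N/e)^(8N),
  N! ~ sqrt(2π N) · (N/e)^N,
  (7N)! ~ sqrt(2π·7N) · (7N/e)^(7N).
The exponential factors combine to (8N)^(8N) / (N^N · (7N)^(7N)) = 8^(8N)/7^(7N) = (8^8/7^7)^N = (16777216/823543)^N.
The square-root prefactors combine to sqrt(2π·8N) / (sqrt(2π N)·sqrt(2π·7N)) = sqrt(8 / (2π·7·N)) = sqrt(4/(7π·17n)).
Substituting N = 17n: C(136n, 17n) ~ (16777216/823543)^(17n) · sqrt(4/(7π·17n)).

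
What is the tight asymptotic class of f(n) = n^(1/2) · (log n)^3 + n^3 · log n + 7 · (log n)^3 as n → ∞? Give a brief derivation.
f(n) ∈ Θ(n^3 · log n)

Compare the terms by growth order. For large n, n^a · (log n)^b dominates n^a' · (log n)^b' iff a > a', or (a = a' and b > b'). Ranking the 3 terms shows the dominant one is n^3 · log n. Hence f(n) ∈ Θ(n^3 · log n).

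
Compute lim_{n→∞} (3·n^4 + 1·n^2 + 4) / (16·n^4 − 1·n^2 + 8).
lim = 3/16

For large n the leading n^4 terms dominate both numerator and denominator. Dividing top and bottom by n^4, every other term tends to 0, leaving 3/16.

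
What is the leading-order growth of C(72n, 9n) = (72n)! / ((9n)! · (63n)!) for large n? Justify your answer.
C(72n, 9n) ~ (16777216/823543)^(9n) · sqrt(4/(7π·9n))

Write N = 9n. Apply Stirling to each factorial:
  (8N)! ~ sqrt(2π·8N) · (8N/e)^(8N),
  N! ~ sqrt(2π N) · (N/e)^N,
  (7N)! ~ sqrt(2π·7N) · (7N/e)^(7N).
The exponential factors combine to (8N)^(8N) / (N^N · (7N)^(7N)) = 8^(8N)/7^(7N) = (8^8/7^7)^N = (16777216/823543)^N.
The square-root prefactors combine to sqrt(2π·8N) / (sqrt(2π N)·sqrt(2π·7N)) = sqrt(8 / (2π·7·N)) = sqrt(4/(7π·9n)).
Substituting N = 9n: C(72n, 9n) ~ (16777216/823543)^(9n) · sqrt(4/(7π·9n)).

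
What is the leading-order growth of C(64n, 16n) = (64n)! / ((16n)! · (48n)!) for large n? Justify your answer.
C(64n, 16n) ~ (256/27)^(16n) · sqrt(2/(3π·16n))

Write N = 16n. Apply Stirling to each factorial:
  (4N)! ~ sqrt(2π·4N) · (4N/e)^(4N),
  N! ~ sqrt(2π N) · (N/e)^N,
  (3N)! ~ sqrt(2π·3N) · (3N/e)^(3N).
The exponential factors combine to (4N)^(4N) / (N^N · (3N)^(3N)) = 4^(4N)/3^(3N) = (4^4/3^3)^N = (256/27)^N.
The square-root prefactors combine to sqrt(2π·4N) / (sqrt(2π N)·sqrt(2π·3N)) = sqrt(4 / (2π·3·N)) = sqrt(2/(3π·16n)).
Substituting N = 16n: C(64n, 16n) ~ (256/27)^(16n) · sqrt(2/(3π·16n)).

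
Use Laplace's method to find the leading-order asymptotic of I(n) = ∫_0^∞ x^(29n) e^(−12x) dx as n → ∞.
I(n) ~ (sqrt(2π·29n) / 12) · (29n/(12e))^(29n)

Write the integrand as exp(29n ln x − 12x) and set f(x) = 29n ln x − 12x. Then f'(x) = 29n/x − 12 = 0 at x* = 29n/12, and f''(x*) = −29n/x*^2 = −12^2/(29n). Laplace's method (interior maximum) gives
  I(n) ~ e^(f(x*)) · sqrt(2π / |f''(x*)|)
        = exp(29n ln(29n/12) − 29n) · sqrt(2π · 29n / 12^2)
        = (29n/12)^(29n) e^(−29n) · sqrt(2π·29n) / 12
        = (sqrt(2π·29n) / 12) · (29n/(12e))^(29n).
This matches Γ(29n+1)/12^(29n+1) with Stirling applied to Γ.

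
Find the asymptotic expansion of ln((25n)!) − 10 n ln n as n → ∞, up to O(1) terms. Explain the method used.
ln((25n)!) − 10 n ln n = 15 n ln n + 25(ln 25 − 1) n + (1/2) ln(2π·25n) + O(1/n)

Stirling: ln((25n)!) = 25n ln(25n) − 25n + (1/2) ln(2π·25n) + O(1/n).
Expand 25n ln(25n) = 25n (ln n + ln 25) = 25n ln n + 25n ln 25.
Subtract 10n ln n: leading term is (25 − 10) n ln n = 15 n ln n. The next term is 25n ln 25 − 25n = 25(ln 25 − 1) n. Then the (1/2) ln(2π·25n) correction.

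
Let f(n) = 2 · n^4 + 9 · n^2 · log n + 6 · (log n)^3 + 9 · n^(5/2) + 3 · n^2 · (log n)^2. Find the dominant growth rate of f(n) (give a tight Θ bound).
f(n) ∈ Θ(n^4)

Compare the terms by growth order. For large n, n^a · (log n)^b dominates n^a' · (log n)^b' iff a > a', or (a = a' and b > b'). Ranking the 5 terms shows the dominant one is 2 · n^4. Hence f(n) ∈ Θ(n^4).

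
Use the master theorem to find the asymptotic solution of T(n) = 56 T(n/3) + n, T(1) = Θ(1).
T(n) = Θ(n^(log_3 56))

Master theorem: compare f(n) = n to n^(log_3 56) where log_3 56 ≈ 3.664. Since 1 < log_3 56, we have f(n) = O(n^(log_3 56 − ε)) for some ε > 0 — Case 1. Hence T(n) = Θ(n^(log_3 56)).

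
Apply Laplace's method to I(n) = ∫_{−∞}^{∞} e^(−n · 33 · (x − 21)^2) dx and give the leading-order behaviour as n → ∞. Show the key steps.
I(n) = sqrt(π/(33n))

Here φ(x) = 33 · (x − 21)^2 has its unique minimum at x* = 21 with φ(x*) = 0 and φ''(x*) = 66. Laplace's method gives
  I(n) ~ e^(−n φ(x*)) · sqrt(2π / (n · φ''(x*))) = sqrt(2π / (66n)) = sqrt(π/(33n)).
This is exact: substituting u = (x − 21)·sqrt(33n) gives I(n) = (1/sqrt(33n)) ∫_{−∞}^{∞} e^(−u^2) du = sqrt(π/(33n)).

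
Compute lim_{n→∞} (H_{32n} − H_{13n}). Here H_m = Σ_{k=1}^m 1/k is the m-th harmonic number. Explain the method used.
lim = ln(32/13)

Euler-Maclaurin gives H_m = ln m + γ + 1/(2m) + O(1/m^2). The γ and O(1/m) terms cancel in the difference:
  H_{32n} − H_{13n} = ln(32n) − ln(13n) + O(1/n) = ln(32/13) + O(1/n).
Hence the limit is ln(32/13).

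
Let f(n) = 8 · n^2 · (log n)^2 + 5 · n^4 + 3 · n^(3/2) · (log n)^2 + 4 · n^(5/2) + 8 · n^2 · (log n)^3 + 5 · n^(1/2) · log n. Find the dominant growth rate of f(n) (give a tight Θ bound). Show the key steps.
f(n) ∈ Θ(n^4)

Compare the terms by growth order. For large n, n^a · (log n)^b dominates n^a' · (log n)^b' iff a > a', or (a = a' and b > b'). Ranking the 6 terms shows the dominant one is 5 · n^4. Hence f(n) ∈ Θ(n^4).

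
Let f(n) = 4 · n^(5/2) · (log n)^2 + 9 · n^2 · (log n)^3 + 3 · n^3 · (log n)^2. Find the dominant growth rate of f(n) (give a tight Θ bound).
f(n) ∈ Θ(n^3 · (log n)^2)

Compare the terms by growth order. For large n, n^a · (log n)^b dominates n^a' · (log n)^b' iff a > a', or (a = a' and b > b'). Ranking the 3 terms shows the dominant one is 3 · n^3 · (log n)^2. Hence f(n) ∈ Θ(n^3 · (log n)^2).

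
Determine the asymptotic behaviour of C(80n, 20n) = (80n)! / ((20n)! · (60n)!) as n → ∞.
C(80n, 20n) ~ (256/27)^(20n) · sqrt(2/(3π·20n))

Write N = 20n. Apply Stirling to each factorial:
  (4N)! ~ sqrt(2π·4N) · (4N/e)^(4N),
  N! ~ sqrt(2π N) · (N/e)^N,
  (3N)! ~ sqrt(2π·3N) · (3N/e)^(3N).
The exponential factors combine to (4N)^(4N) / (N^N · (3N)^(3N)) = 4^(4N)/3^(3N) = (4^4/3^3)^N = (256/27)^N.
The square-root prefactors combine to sqrt(2π·4N) / (sqrt(2π N)·sqrt(2π·3N)) = sqrt(4 / (2π·3·N)) = sqrt(2/(3π·20n)).
Substituting N = 20n: C(80n, 20n) ~ (256/27)^(20n) · sqrt(2/(3π·20n)).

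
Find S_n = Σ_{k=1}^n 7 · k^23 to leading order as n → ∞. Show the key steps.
S_n ~ 7 · n^24 / 24

By integral comparison (Euler-Maclaurin), Σ_{k=1}^n 7 · k^23 = 7 · ∫_0^n x^23 dx + O(n^23) = 7 · n^24/24 + O(n^23). (Equivalently, Faulhaber's formula gives the same leading term.)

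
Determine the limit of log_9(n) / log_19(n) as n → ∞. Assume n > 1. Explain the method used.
lim = ln(19) / ln(9) = log_9(19)

Change of base: log_9(n) = ln n / ln 9 and log_19(n) = ln n / ln 19. The ratio is (ln n / ln 9) · (ln 19 / ln n) = ln 19 / ln 9, a constant independent of n. So the limit is ln 19 / ln 9 = log_9(19).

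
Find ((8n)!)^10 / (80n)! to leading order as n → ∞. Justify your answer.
((8n)!)^10/(80n)! ~ ((2π·8n)^(9/2) / sqrt(10)) · 10^(−10·8n)  →  0

Write N = 8n. Stirling: N! ~ sqrt(2π N)(N/e)^N and (10N)! ~ sqrt(2π·10N)·(10N/e)^(10N).
  (N!)^10/(10N)! ~ (2π N)^(10/2) (N/e)^(10N) / [sqrt(2π·10N) (10N/e)^(10N)]
     = (2π N)^(10/2) / sqrt(2π·10N) · (N/(10N))^(10N)
     = (2π N)^((10−1)/2) / sqrt(10) · 10^(−10N).
Since 10^10 > 1, the factor 10^(−10N) decays exponentially, so the ratio → 0. Substituting N = 8n gives the stated form.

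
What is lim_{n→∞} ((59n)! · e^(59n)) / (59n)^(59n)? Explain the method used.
lim = ∞

Stirling: (59n)! ~ sqrt(2π·59n) · (59n/e)^(59n). Hence
  (59n)! · e^(59n) / (59n)^(59n) ~ sqrt(2π·59n) = sqrt(2π·59) · sqrt(n) → ∞.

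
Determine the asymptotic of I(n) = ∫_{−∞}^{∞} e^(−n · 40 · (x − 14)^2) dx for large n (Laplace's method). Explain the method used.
I(n) = sqrt(π/(40n))

Here φ(x) = 40 · (x − 14)^2 has its unique minimum at x* = 14 with φ(x*) = 0 and φ''(x*) = 80. Laplace's method gives
  I(n) ~ e^(−n φ(x*)) · sqrt(2π / (n · φ''(x*))) = sqrt(2π / (80n)) = sqrt(π/(40n)).
This is exact: substituting u = (x − 14)·sqrt(40n) gives I(n) = (1/sqrt(40n)) ∫_{−∞}^{∞} e^(−u^2) du = sqrt(π/(40n)).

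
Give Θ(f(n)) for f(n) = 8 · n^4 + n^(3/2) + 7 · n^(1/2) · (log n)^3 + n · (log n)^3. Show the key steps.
f(n) ∈ Θ(n^4)

Compare the terms by growth order. For large n, n^a · (log n)^b dominates n^a' · (log n)^b' iff a > a', or (a = a' and b > b'). Ranking the 4 terms shows the dominant one is 8 · n^4. Hence f(n) ∈ Θ(n^4).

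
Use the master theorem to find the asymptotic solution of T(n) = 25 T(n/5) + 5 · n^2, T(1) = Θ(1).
T(n) = Θ(n^2 log n)

log_5 25 = 2, and f(n) = 5 · n^2 = Θ(n^(log_5 25)). This is Case 2 of the master theorem: T(n) = Θ(f(n) · log n) = Θ(n^2 log n).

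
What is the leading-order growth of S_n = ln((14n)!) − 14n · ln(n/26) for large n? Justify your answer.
S_n ~ 14n · (ln 364 − 1) + O(ln n)

Stirling: ln((14n)!) = 14n ln(14n) − 14n + O(ln n).
  S_n = 14n ln(14n) − 14n − 14n ln(n/26) + O(ln n)
      = 14n ln(14n) − 14n ln n + 14n ln 26 − 14n + O(ln n)
      = 14n ln 14 + 14n ln 26 − 14n + O(ln n)
      = 14n (ln 364 − 1) + O(ln n).
Numerically ln(364) − 1 ≈ 4.8972.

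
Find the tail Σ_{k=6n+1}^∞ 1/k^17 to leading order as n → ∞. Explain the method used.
Σ_{k>6n} 1/k^17 ~ 1/(16 · (6n)^16)

Compare to the integral: ∫_{6n}^∞ x^(−17) dx = [−x^(−16)/16]_{6n}^∞ = 1/((17−1)·(6n)^16). Euler-Maclaurin then gives
  Σ_{k>6n} 1/k^17 = ∫_{6n}^∞ dx/x^17 − 1/(2·(6n)^17) + O(1/(6n)^18).
(Equivalently this is ζ(17) − Σ_{k≤6n} 1/k^17.)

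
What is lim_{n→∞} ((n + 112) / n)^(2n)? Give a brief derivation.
lim = e^224

Rewrite as (1 + 112/n)^(2n). By the standard limit (1 + x/n)^n → e^x, we have (1 + 112/n)^n → e^112, and raising to the 2nd power gives e^224.
More precisely, ln[(1 + 112/n)^(2n)] = 2n · ln(1 + 112/n) = 2n · (112/n + O(1/n^2)) = 224 + O(1/n) → 224.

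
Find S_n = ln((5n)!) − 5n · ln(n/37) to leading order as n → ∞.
S_n ~ 5n · (ln 185 − 1) + O(ln n)

Stirling: ln((5n)!) = 5n ln(5n) − 5n + O(ln n).
  S_n = 5n ln(5n) − 5n − 5n ln(n/37) + O(ln n)
      = 5n ln(5n) − 5n ln n + 5n ln 37 − 5n + O(ln n)
      = 5n ln 5 + 5n ln 37 − 5n + O(ln n)
      = 5n (ln 185 − 1) + O(ln n).
Numerically ln(185) − 1 ≈ 4.2204.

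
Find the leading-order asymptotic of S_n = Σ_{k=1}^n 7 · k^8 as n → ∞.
S_n ~ 7 · n^9 / 9

By integral comparison (Euler-Maclaurin), Σ_{k=1}^n 7 · k^8 = 7 · ∫_0^n x^8 dx + O(n^8) = 7 · n^9/9 + O(n^8). (Equivalently, Faulhaber's formula gives the same leading term.)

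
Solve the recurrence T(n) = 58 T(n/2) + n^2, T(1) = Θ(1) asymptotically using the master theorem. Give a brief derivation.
T(n) = Θ(n^(log_2 58))

Master theorem: compare f(n) = n^2 to n^(log_2 58) where log_2 58 ≈ 5.858. Since 2 < log_2 58, we have f(n) = O(n^(log_2 58 − ε)) for some ε > 0 — Case 1. Hence T(n) = Θ(n^(log_2 58)).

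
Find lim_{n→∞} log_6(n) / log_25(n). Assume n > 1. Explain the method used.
lim = ln(25) / ln(6) = log_6(25)

Change of base: log_6(n) = ln n / ln 6 and log_25(n) = ln n / ln 25. The ratio is (ln n / ln 6) · (ln 25 / ln n) = ln 25 / ln 6, a constant independent of n. So the limit is ln 25 / ln 6 = log_6(25).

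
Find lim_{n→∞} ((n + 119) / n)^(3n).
lim = e^357

Rewrite as (1 + 119/n)^(3n). By the standard limit (1 + x/n)^n → e^x, we have (1 + 119/n)^n → e^119, and raising to the 3rd power gives e^357.
More precisely, ln[(1 + 119/n)^(3n)] = 3n · ln(1 + 119/n) = 3n · (119/n + O(1/n^2)) = 357 + O(1/n) → 357.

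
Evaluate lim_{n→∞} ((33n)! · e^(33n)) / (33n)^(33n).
lim = ∞

Stirling: (33n)! ~ sqrt(2π·33n) · (33n/e)^(33n). Hence
  (33n)! · e^(33n) / (33n)^(33n) ~ sqrt(2π·33n) = sqrt(2π·33) · sqrt(n) → ∞.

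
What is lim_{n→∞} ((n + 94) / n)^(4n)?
lim = e^376

Rewrite as (1 + 94/n)^(4n). By the standard limit (1 + x/n)^n → e^x, we have (1 + 94/n)^n → e^94, and raising to the 4th power gives e^376.
More precisely, ln[(1 + 94/n)^(4n)] = 4n · ln(1 + 94/n) = 4n · (94/n + O(1/n^2)) = 376 + O(1/n) → 376.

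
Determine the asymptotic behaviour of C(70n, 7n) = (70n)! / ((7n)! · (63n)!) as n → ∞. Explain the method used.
C(70n, 7n) ~ (10000000000/387420489)^(7n) · sqrt(5/(9π·7n))

Write N = 7n. Apply Stirling to each factorial:
  (10N)! ~ sqrt(2π·10N) · (10N/e)^(10N),
  N! ~ sqrt(2π N) · (N/e)^N,
  (9N)! ~ sqrt(2π·9N) · (9N/e)^(9N).
The exponential factors combine to (10N)^(10N) / (N^N · (9N)^(9N)) = 10^(10N)/9^(9N) = (10^10/9^9)^N = (10000000000/387420489)^N.
The square-root prefactors combine to sqrt(2π·10N) / (sqrt(2π N)·sqrt(2π·9N)) = sqrt(10 / (2π·9·N)) = sqrt(5/(9π·7n)).
Substituting N = 7n: C(70n, 7n) ~ (10000000000/387420489)^(7n) · sqrt(5/(9π·7n)).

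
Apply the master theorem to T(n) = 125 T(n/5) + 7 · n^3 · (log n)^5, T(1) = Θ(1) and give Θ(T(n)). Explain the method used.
T(n) = Θ(n^3 · (log n)^6)

Here log_5 125 = 3 and f(n) = 7 · n^3 · (log n)^5 = Θ(n^(log_5 125) · (log n)^5). This is the extended Case 2 of the master theorem (f matches the critical exponent up to log factors), giving T(n) = Θ(n^(log_5 125) · (log n)^(5+1)) = Θ(n^3 · (log n)^6).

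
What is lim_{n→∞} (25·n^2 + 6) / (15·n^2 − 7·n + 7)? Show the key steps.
lim = 25/15 = 5/3

For large n the leading n^2 terms dominate both numerator and denominator. Dividing top and bottom by n^2, every other term tends to 0, leaving 25/15 = 5/3.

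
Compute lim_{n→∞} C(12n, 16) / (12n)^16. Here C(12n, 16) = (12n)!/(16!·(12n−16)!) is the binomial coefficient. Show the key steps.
lim = 1/16! = 1/20922789888000

With N = 12n → ∞: C(N, 16) / N^16 = [N(N−1)…(N−15)] / (16! · N^16) = (1/16!) · 1 · (1 − 1/(12n)) · … · (1 − 15/(12n)). Each factor → 1 as N → ∞, so the limit is 1/16! = 1/20922789888000.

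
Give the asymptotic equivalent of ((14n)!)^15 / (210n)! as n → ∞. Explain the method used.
((14n)!)^15/(210n)! ~ ((2π·14n)^(14/2) / sqrt(15)) · 15^(−15·14n)  →  0

Write N = 14n. Stirling: N! ~ sqrt(2π N)(N/e)^N and (15N)! ~ sqrt(2π·15N)·(15N/e)^(15N).
  (N!)^15/(15N)! ~ (2π N)^(15/2) (N/e)^(15N) / [sqrt(2π·15N) (15N/e)^(15N)]
     = (2π N)^(15/2) / sqrt(2π·15N) · (N/(15N))^(15N)
     = (2π N)^((15−1)/2) / sqrt(15) · 15^(−15N).
Since 15^15 > 1, the factor 15^(−15N) decays exponentially, so the ratio → 0. Substituting N = 14n gives the stated form.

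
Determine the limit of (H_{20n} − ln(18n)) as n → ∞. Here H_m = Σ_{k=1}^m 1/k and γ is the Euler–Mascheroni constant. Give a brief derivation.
lim = ln(10/9) + γ

By Euler-Maclaurin, H_m = ln m + γ + O(1/m). So
  H_{20n} − ln(18n) = ln(20n) + γ − ln(18n) + O(1/n)
                       = ln(20/18) + γ + O(1/n).
Hence the limit is ln(20/18) + γ (= ln(10/9)).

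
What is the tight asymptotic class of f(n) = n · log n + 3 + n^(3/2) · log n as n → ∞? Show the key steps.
f(n) ∈ Θ(n^(3/2) · log n)

Compare the terms by growth order. For large n, n^a · (log n)^b dominates n^a' · (log n)^b' iff a > a', or (a = a' and b > b'). Ranking the 3 terms shows the dominant one is n^(3/2) · log n. Hence f(n) ∈ Θ(n^(3/2) · log n).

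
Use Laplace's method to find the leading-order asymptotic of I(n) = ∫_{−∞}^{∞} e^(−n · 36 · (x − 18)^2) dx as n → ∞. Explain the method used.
I(n) = sqrt(π/(36n))

Here φ(x) = 36 · (x − 18)^2 has its unique minimum at x* = 18 with φ(x*) = 0 and φ''(x*) = 72. Laplace's method gives
  I(n) ~ e^(−n φ(x*)) · sqrt(2π / (n · φ''(x*))) = sqrt(2π / (72n)) = sqrt(π/(36n)).
This is exact: substituting u = (x − 18)·sqrt(36n) gives I(n) = (1/sqrt(36n)) ∫_{−∞}^{∞} e^(−u^2) du = sqrt(π/(36n)).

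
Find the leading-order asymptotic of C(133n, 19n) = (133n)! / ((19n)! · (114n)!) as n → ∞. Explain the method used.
C(133n, 19n) ~ (823543/46656)^(19n) · sqrt(7/(12π·19n))

Write N = 19n. Apply Stirling to each factorial:
  (7N)! ~ sqrt(2π·7N) · (7N/e)^(7N),
  N! ~ sqrt(2π N) · (N/e)^N,
  (6N)! ~ sqrt(2π·6N) · (6N/e)^(6N).
The exponential factors combine to (7N)^(7N) / (N^N · (6N)^(6N)) = 7^(7N)/6^(6N) = (7^7/6^6)^N = (823543/46656)^N.
The square-root prefactors combine to sqrt(2π·7N) / (sqrt(2π N)·sqrt(2π·6N)) = sqrt(7 / (2π·6·N)) = sqrt(7/(12π·19n)).
Substituting N = 19n: C(133n, 19n) ~ (823543/46656)^(19n) · sqrt(7/(12π·19n)).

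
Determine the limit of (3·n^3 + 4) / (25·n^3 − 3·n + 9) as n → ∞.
lim = 3/25

For large n the leading n^3 terms dominate both numerator and denominator. Dividing top and bottom by n^3, every other term tends to 0, leaving 3/25.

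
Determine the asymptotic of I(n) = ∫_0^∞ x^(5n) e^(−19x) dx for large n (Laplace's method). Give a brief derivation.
I(n) ~ (sqrt(2π·5n) / 19) · (5n/(19e))^(5n)

Write the integrand as exp(5n ln x − 19x) and set f(x) = 5n ln x − 19x. Then f'(x) = 5n/x − 19 = 0 at x* = 5n/19, and f''(x*) = −5n/x*^2 = −19^2/(5n). Laplace's method (interior maximum) gives
  I(n) ~ e^(f(x*)) · sqrt(2π / |f''(x*)|)
        = exp(5n ln(5n/19) − 5n) · sqrt(2π · 5n / 19^2)
        = (5n/19)^(5n) e^(−5n) · sqrt(2π·5n) / 19
        = (sqrt(2π·5n) / 19) · (5n/(19e))^(5n).
This matches Γ(5n+1)/19^(5n+1) with Stirling applied to Γ.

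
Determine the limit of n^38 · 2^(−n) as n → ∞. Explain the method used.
lim = 0

Exponentials with base > 1 dominate every fixed polynomial: for any fixed c, n^c / 2^n → 0 as n → ∞ (e.g. by the ratio test, or by writing 2^n = e^(n ln 2) and noting e^(n ln 2) / n^c → ∞). Hence n^38 · 2^(−n) = n^38 / 2^n → 0.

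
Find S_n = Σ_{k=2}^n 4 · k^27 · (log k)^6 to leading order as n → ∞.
S_n ~ n^28 · (log n)^6 / 7

By integral comparison, S_n = ∫_1^n 4 · x^27 · (log x)^6 dx + O(n^27 · (log n)^6). For the integral, the leading term of ∫_1^n x^27 (log x)^6 dx is n^28/28 · (log n)^6 (by repeated integration by parts; each step lowers the log-exponent and produces a relatively O(1/log n) correction). Hence S_n ~ n^28 · (log n)^6 / 7.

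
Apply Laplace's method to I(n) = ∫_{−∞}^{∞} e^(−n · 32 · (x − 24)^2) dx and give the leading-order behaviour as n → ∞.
I(n) = sqrt(π/(32n))

Here φ(x) = 32 · (x − 24)^2 has its unique minimum at x* = 24 with φ(x*) = 0 and φ''(x*) = 64. Laplace's method gives
  I(n) ~ e^(−n φ(x*)) · sqrt(2π / (n · φ''(x*))) = sqrt(2π / (64n)) = sqrt(π/(32n)).
This is exact: substituting u = (x − 24)·sqrt(32n) gives I(n) = (1/sqrt(32n)) ∫_{−∞}^{∞} e^(−u^2) du = sqrt(π/(32n)).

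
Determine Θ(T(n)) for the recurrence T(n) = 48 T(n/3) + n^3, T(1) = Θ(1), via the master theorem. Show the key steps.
T(n) = Θ(n^(log_3 48))

Master theorem: compare f(n) = n^3 to n^(log_3 48) where log_3 48 ≈ 3.524. Since 3 < log_3 48, we have f(n) = O(n^(log_3 48 − ε)) for some ε > 0 — Case 1. Hence T(n) = Θ(n^(log_3 48)).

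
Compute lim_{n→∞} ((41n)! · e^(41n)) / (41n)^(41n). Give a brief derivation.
lim = ∞

Stirling: (41n)! ~ sqrt(2π·41n) · (41n/e)^(41n). Hence
  (41n)! · e^(41n) / (41n)^(41n) ~ sqrt(2π·41n) = sqrt(2π·41) · sqrt(n) → ∞.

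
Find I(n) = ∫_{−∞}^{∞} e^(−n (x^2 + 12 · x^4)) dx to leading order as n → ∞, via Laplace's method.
I(n) ~ sqrt(π/n)

φ(x) = x^2 + 12 · x^4 has its unique global minimum at x* = 0 (since φ'(x) = 2x + 48x^3 = 0 only at x = 0 for real x with both coefficients positive, and φ → ∞ as |x| → ∞). At x* = 0, φ(0) = 0 and φ''(0) = 2. Laplace's method then gives
  I(n) ~ sqrt(2π / (n · φ''(0))) · e^(−n φ(0)) = sqrt(2π / (2n)) = sqrt(π/n).
The 12 · x^4 term contributes only at subleading order (an O(1/n) relative correction).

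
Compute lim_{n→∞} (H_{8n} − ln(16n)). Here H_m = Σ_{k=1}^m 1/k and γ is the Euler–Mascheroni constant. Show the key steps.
lim = −ln 2 + γ

By Euler-Maclaurin, H_m = ln m + γ + O(1/m). So
  H_{8n} − ln(16n) = ln(8n) + γ − ln(16n) + O(1/n)
                       = ln(8/16) + γ + O(1/n).
Hence the limit is ln(8/16) + γ (= −ln 2).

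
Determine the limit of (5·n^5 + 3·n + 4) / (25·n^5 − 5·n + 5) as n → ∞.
lim = 5/25 = 1/5

For large n the leading n^5 terms dominate both numerator and denominator. Dividing top and bottom by n^5, every other term tends to 0, leaving 5/25 = 1/5.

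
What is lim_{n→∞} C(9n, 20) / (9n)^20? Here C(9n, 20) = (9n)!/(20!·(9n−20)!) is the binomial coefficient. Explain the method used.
lim = 1/20! = 1/2432902008176640000

With N = 9n → ∞: C(N, 20) / N^20 = [N(N−1)…(N−19)] / (20! · N^20) = (1/20!) · 1 · (1 − 1/(9n)) · … · (1 − 19/(9n)). Each factor → 1 as N → ∞, so the limit is 1/20! = 1/2432902008176640000.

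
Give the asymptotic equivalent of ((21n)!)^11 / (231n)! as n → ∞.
((21n)!)^11/(231n)! ~ ((2π·21n)^(10/2) / sqrt(11)) · 11^(−11·21n)  →  0

Write N = 21n. Stirling: N! ~ sqrt(2π N)(N/e)^N and (11N)! ~ sqrt(2π·11N)·(11N/e)^(11N).
  (N!)^11/(11N)! ~ (2π N)^(11/2) (N/e)^(11N) / [sqrt(2π·11N) (11N/e)^(11N)]
     = (2π N)^(11/2) / sqrt(2π·11N) · (N/(11N))^(11N)
     = (2π N)^((11−1)/2) / sqrt(11) · 11^(−11N).
Since 11^11 > 1, the factor 11^(−11N) decays exponentially, so the ratio → 0. Substituting N = 21n gives the stated form.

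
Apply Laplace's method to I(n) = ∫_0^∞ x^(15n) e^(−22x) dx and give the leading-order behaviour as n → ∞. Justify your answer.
I(n) ~ (sqrt(2π·15n) / 22) · (15n/(22e))^(15n)

Write the integrand as exp(15n ln x − 22x) and set f(x) = 15n ln x − 22x. Then f'(x) = 15n/x − 22 = 0 at x* = 15n/22, and f''(x*) = −15n/x*^2 = −22^2/(15n). Laplace's method (interior maximum) gives
  I(n) ~ e^(f(x*)) · sqrt(2π / |f''(x*)|)
        = exp(15n ln(15n/22) − 15n) · sqrt(2π · 15n / 22^2)
        = (15n/22)^(15n) e^(−15n) · sqrt(2π·15n) / 22
        = (sqrt(2π·15n) / 22) · (15n/(22e))^(15n).
This matches Γ(15n+1)/22^(15n+1) with Stirling applied to Γ.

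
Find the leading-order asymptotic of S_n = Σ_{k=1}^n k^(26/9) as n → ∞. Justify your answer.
S_n ~ (9/35) · n^(35/9)

Integral comparison: Σ_{k=1}^n k^(26/9) = ∫_0^n x^(26/9) dx + O(n^(26/9)). The integral is n^(1 + 26/9) / (1 + 26/9) = n^((26+9)/9) / ((26+9)/9) = (9/35) · n^(35/9).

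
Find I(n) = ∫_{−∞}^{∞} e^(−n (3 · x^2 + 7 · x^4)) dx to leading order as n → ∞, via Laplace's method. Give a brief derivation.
I(n) ~ sqrt(π/(3n))

φ(x) = 3 · x^2 + 7 · x^4 has its unique global minimum at x* = 0 (since φ'(x) = 6x + 28x^3 = 0 only at x = 0 for real x with both coefficients positive, and φ → ∞ as |x| → ∞). At x* = 0, φ(0) = 0 and φ''(0) = 6. Laplace's method then gives
  I(n) ~ sqrt(2π / (n · φ''(0))) · e^(−n φ(0)) = sqrt(2π / (6n)) = sqrt(π/(3n)).
The 7 · x^4 term contributes only at subleading order (an O(1/n) relative correction).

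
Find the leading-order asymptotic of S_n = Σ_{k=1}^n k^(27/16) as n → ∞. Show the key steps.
S_n ~ (16/43) · n^(43/16)

Integral comparison: Σ_{k=1}^n k^(27/16) = ∫_0^n x^(27/16) dx + O(n^(27/16)). The integral is n^(1 + 27/16) / (1 + 27/16) = n^((27+16)/16) / ((27+16)/16) = (16/43) · n^(43/16).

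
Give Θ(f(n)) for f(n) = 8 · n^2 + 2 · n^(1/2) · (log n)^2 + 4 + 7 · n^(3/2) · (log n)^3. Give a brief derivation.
f(n) ∈ Θ(n^2)

Compare the terms by growth order. For large n, n^a · (log n)^b dominates n^a' · (log n)^b' iff a > a', or (a = a' and b > b'). Ranking the 4 terms shows the dominant one is 8 · n^2. Hence f(n) ∈ Θ(n^2).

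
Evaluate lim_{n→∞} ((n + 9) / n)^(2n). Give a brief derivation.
lim = e^18

Rewrite as (1 + 9/n)^(2n). By the standard limit (1 + x/n)^n → e^x, we have (1 + 9/n)^n → e^9, and raising to the 2nd power gives e^18.
More precisely, ln[(1 + 9/n)^(2n)] = 2n · ln(1 + 9/n) = 2n · (9/n + O(1/n^2)) = 18 + O(1/n) → 18.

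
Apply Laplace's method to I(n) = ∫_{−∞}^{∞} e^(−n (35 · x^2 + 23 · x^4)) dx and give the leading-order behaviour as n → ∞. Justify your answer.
I(n) ~ sqrt(π/(35n))

φ(x) = 35 · x^2 + 23 · x^4 has its unique global minimum at x* = 0 (since φ'(x) = 70x + 92x^3 = 0 only at x = 0 for real x with both coefficients positive, and φ → ∞ as |x| → ∞). At x* = 0, φ(0) = 0 and φ''(0) = 70. Laplace's method then gives
  I(n) ~ sqrt(2π / (n · φ''(0))) · e^(−n φ(0)) = sqrt(2π / (70n)) = sqrt(π/(35n)).
The 23 · x^4 term contributes only at subleading order (an O(1/n) relative correction).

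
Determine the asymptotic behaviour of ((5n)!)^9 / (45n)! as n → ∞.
((5n)!)^9/(45n)! ~ ((2π·5n)^(8/2) / 3) · 9^(−9·5n)  →  0

Write N = 5n. Stirling: N! ~ sqrt(2π N)(N/e)^N and (9N)! ~ sqrt(2π·9N)·(9N/e)^(9N).
  (N!)^9/(9N)! ~ (2π N)^(9/2) (N/e)^(9N) / [sqrt(2π·9N) (9N/e)^(9N)]
     = (2π N)^(9/2) / sqrt(2π·9N) · (N/(9N))^(9N)
     = (2π N)^((9−1)/2) / 3 · 9^(−9N).
Since 9^9 > 1, the factor 9^(−9N) decays exponentially, so the ratio → 0. Substituting N = 5n gives the stated form.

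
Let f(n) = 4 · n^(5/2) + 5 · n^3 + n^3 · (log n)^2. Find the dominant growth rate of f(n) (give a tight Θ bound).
f(n) ∈ Θ(n^3 · (log n)^2)

Compare the terms by growth order. For large n, n^a · (log n)^b dominates n^a' · (log n)^b' iff a > a', or (a = a' and b > b'). Ranking the 3 terms shows the dominant one is n^3 · (log n)^2. Hence f(n) ∈ Θ(n^3 · (log n)^2).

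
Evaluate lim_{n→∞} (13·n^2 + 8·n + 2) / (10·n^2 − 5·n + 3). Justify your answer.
lim = 13/10

For large n the leading n^2 terms dominate both numerator and denominator. Dividing top and bottom by n^2, every other term tends to 0, leaving 13/10.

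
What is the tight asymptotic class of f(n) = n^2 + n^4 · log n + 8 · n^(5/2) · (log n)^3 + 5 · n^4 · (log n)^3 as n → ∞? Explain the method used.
f(n) ∈ Θ(n^4 · (log n)^3)

Compare the terms by growth order. For large n, n^a · (log n)^b dominates n^a' · (log n)^b' iff a > a', or (a = a' and b > b'). Ranking the 4 terms shows the dominant one is 5 · n^4 · (log n)^3. Hence f(n) ∈ Θ(n^4 · (log n)^3).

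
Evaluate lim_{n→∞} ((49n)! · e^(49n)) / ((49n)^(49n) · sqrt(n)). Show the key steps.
lim = sqrt(2π·49)

Stirling: (49n)! ~ sqrt(2π·49n) · (49n/e)^(49n). Hence
  (49n)! · e^(49n) / (49n)^(49n) ~ sqrt(2π·49n).
Dividing by sqrt(n): sqrt(2π·49n) / sqrt(n) = sqrt(2π·49) · n^((1−1)/2), so the limit is sqrt(2π·49).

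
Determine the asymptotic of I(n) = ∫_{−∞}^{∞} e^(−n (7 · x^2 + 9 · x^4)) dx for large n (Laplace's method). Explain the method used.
I(n) ~ sqrt(π/(7n))

φ(x) = 7 · x^2 + 9 · x^4 has its unique global minimum at x* = 0 (since φ'(x) = 14x + 36x^3 = 0 only at x = 0 for real x with both coefficients positive, and φ → ∞ as |x| → ∞). At x* = 0, φ(0) = 0 and φ''(0) = 14. Laplace's method then gives
  I(n) ~ sqrt(2π / (n · φ''(0))) · e^(−n φ(0)) = sqrt(2π / (14n)) = sqrt(π/(7n)).
The 9 · x^4 term contributes only at subleading order (an O(1/n) relative correction).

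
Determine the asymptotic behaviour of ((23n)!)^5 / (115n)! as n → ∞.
((23n)!)^5/(115n)! ~ ((2π·23n)^(4/2) / sqrt(5)) · 5^(−5·23n)  →  0

Write N = 23n. Stirling: N! ~ sqrt(2π N)(N/e)^N and (5N)! ~ sqrt(2π·5N)·(5N/e)^(5N).
  (N!)^5/(5N)! ~ (2π N)^(5/2) (N/e)^(5N) / [sqrt(2π·5N) (5N/e)^(5N)]
     = (2π N)^(5/2) / sqrt(2π·5N) · (N/(5N))^(5N)
     = (2π N)^((5−1)/2) / sqrt(5) · 5^(−5N).
Since 5^5 > 1, the factor 5^(−5N) decays exponentially, so the ratio → 0. Substituting N = 23n gives the stated form.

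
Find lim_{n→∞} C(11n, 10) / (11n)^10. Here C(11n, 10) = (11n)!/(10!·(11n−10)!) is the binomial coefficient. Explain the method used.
lim = 1/10! = 1/3628800

With N = 11n → ∞: C(N, 10) / N^10 = [N(N−1)…(N−9)] / (10! · N^10) = (1/10!) · 1 · (1 − 1/(11n)) · … · (1 − 9/(11n)). Each factor → 1 as N → ∞, so the limit is 1/10! = 1/3628800.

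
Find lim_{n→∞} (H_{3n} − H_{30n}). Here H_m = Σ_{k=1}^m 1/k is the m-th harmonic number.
lim = ln(3/30) = −ln 10

Euler-Maclaurin gives H_m = ln m + γ + 1/(2m) + O(1/m^2). The γ and O(1/m) terms cancel in the difference:
  H_{3n} − H_{30n} = ln(3n) − ln(30n) + O(1/n) = ln(3/30) + O(1/n).
Hence the limit is ln(3/30) = −ln 10.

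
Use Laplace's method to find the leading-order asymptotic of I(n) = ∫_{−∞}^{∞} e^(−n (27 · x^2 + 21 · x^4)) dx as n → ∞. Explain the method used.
I(n) ~ sqrt(π/(27n))

φ(x) = 27 · x^2 + 21 · x^4 has its unique global minimum at x* = 0 (since φ'(x) = 54x + 84x^3 = 0 only at x = 0 for real x with both coefficients positive, and φ → ∞ as |x| → ∞). At x* = 0, φ(0) = 0 and φ''(0) = 54. Laplace's method then gives
  I(n) ~ sqrt(2π / (n · φ''(0))) · e^(−n φ(0)) = sqrt(2π / (54n)) = sqrt(π/(27n)).
The 21 · x^4 term contributes only at subleading order (an O(1/n) relative correction).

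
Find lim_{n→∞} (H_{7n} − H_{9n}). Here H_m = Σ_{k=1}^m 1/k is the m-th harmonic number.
lim = ln(7/9)

Euler-Maclaurin gives H_m = ln m + γ + 1/(2m) + O(1/m^2). The γ and O(1/m) terms cancel in the difference:
  H_{7n} − H_{9n} = ln(7n) − ln(9n) + O(1/n) = ln(7/9) + O(1/n).
Hence the limit is ln(7/9).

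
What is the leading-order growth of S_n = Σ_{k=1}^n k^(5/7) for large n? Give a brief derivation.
S_n ~ (7/12) · n^(12/7)

Integral comparison: Σ_{k=1}^n k^(5/7) = ∫_0^n x^(5/7) dx + O(n^(5/7)). The integral is n^(1 + 5/7) / (1 + 5/7) = n^((5+7)/7) / ((5+7)/7) = (7/12) · n^(12/7).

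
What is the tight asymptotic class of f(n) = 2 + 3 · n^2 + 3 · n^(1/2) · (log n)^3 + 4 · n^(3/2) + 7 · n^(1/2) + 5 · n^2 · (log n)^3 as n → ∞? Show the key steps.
f(n) ∈ Θ(n^2 · (log n)^3)

Compare the terms by growth order. For large n, n^a · (log n)^b dominates n^a' · (log n)^b' iff a > a', or (a = a' and b > b'). Ranking the 6 terms shows the dominant one is 5 · n^2 · (log n)^3. Hence f(n) ∈ Θ(n^2 · (log n)^3).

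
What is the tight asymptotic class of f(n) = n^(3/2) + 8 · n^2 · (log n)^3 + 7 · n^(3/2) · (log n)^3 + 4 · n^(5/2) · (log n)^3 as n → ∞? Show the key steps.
f(n) ∈ Θ(n^(5/2) · (log n)^3)

Compare the terms by growth order. For large n, n^a · (log n)^b dominates n^a' · (log n)^b' iff a > a', or (a = a' and b > b'). Ranking the 4 terms shows the dominant one is 4 · n^(5/2) · (log n)^3. Hence f(n) ∈ Θ(n^(5/2) · (log n)^3).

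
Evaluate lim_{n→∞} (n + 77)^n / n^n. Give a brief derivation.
lim = e^77

Rewrite as (1 + 77/n)^(n). By the standard limit (1 + x/n)^n → e^x, we have (1 + 77/n)^n → e^77, and raising to the 1st power gives e^77.
More precisely, ln[(1 + 77/n)^(n)] = n · ln(1 + 77/n) = n · (77/n + O(1/n^2)) = 77 + O(1/n) → 77.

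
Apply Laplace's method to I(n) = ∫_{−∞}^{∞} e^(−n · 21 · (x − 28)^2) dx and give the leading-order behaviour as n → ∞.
I(n) = sqrt(π/(21n))

Here φ(x) = 21 · (x − 28)^2 has its unique minimum at x* = 28 with φ(x*) = 0 and φ''(x*) = 42. Laplace's method gives
  I(n) ~ e^(−n φ(x*)) · sqrt(2π / (n · φ''(x*))) = sqrt(2π / (42n)) = sqrt(π/(21n)).
This is exact: substituting u = (x − 28)·sqrt(21n) gives I(n) = (1/sqrt(21n)) ∫_{−∞}^{∞} e^(−u^2) du = sqrt(π/(21n)).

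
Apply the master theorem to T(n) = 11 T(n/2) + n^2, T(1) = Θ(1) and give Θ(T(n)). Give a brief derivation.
T(n) = Θ(n^(log_2 11))

Master theorem: compare f(n) = n^2 to n^(log_2 11) where log_2 11 ≈ 3.459. Since 2 < log_2 11, we have f(n) = O(n^(log_2 11 − ε)) for some ε > 0 — Case 1. Hence T(n) = Θ(n^(log_2 11)).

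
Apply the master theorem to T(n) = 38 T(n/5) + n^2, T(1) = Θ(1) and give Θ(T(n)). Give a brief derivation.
T(n) = Θ(n^(log_5 38))

Master theorem: compare f(n) = n^2 to n^(log_5 38) where log_5 38 ≈ 2.260. Since 2 < log_5 38, we have f(n) = O(n^(log_5 38 − ε)) for some ε > 0 — Case 1. Hence T(n) = Θ(n^(log_5 38)).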